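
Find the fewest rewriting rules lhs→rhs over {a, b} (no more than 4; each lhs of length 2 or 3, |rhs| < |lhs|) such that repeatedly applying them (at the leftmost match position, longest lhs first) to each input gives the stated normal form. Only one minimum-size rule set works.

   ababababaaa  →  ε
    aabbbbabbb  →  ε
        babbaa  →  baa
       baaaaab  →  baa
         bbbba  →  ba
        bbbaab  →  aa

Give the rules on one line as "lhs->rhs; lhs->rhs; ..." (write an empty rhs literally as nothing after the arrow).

  | ababababaaa => aabababaaa => aaababaaa => babaaa => aaa => ε
  | aabbbbabbb => aabbbabbb => aabbabbb => aababbb => aaabbb => bbb => ε
  | babbaa => baa
  | baaaaab => baab => baa

aaa->; ab->a; bab->; bbb->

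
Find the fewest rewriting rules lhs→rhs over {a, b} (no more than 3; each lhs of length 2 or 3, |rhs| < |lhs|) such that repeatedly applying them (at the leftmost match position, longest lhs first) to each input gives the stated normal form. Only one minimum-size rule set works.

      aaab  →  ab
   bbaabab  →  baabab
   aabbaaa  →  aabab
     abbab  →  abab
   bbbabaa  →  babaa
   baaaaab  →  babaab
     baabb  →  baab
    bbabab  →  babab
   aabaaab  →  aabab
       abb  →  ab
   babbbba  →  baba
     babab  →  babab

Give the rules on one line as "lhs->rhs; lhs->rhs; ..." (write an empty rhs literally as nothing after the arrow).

  | aaab => abb => ab
  | bbaabab => baabab
  | aabbaaa => aabaaa => aabab
  | abbab => abab

aaa->ab; bb->b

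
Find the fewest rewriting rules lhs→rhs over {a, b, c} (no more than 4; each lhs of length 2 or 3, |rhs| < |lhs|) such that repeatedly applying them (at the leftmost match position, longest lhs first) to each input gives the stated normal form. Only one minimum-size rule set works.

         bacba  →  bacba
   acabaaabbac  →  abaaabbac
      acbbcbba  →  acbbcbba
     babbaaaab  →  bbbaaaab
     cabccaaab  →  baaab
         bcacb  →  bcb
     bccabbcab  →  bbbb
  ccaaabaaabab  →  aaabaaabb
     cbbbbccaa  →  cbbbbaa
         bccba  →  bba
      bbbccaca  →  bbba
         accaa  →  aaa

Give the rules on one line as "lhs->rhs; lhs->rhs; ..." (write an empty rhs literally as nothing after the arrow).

bab->bb; ca->; cc->

  | bacba
  | acabaaabbac => abaaabbac
  | acbbcbba
  | babbaaaab => bbbaaaab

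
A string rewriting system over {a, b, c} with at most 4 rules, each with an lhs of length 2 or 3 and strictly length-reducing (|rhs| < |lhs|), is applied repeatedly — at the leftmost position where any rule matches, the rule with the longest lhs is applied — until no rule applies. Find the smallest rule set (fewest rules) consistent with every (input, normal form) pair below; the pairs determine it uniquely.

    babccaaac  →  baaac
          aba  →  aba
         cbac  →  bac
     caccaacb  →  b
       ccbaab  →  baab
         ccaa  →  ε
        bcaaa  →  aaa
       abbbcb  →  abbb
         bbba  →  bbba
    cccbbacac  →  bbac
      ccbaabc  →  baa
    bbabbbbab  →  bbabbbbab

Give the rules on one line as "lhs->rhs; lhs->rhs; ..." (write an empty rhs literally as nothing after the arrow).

bc->; ca->; cb->b

  | babccaaac => bacaaac => baaac
  | aba
  | cbac => bac
  | caccaacb => ccaacb => cacb => cb => b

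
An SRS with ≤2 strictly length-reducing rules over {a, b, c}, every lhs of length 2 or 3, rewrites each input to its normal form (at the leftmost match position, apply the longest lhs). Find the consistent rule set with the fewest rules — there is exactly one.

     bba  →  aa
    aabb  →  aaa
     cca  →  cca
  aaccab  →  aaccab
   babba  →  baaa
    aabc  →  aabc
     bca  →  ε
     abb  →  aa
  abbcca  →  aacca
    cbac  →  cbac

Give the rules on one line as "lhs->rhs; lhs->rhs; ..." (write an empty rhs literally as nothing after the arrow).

bb->a; bca->

  | bba => aa
  | aabb => aaa
  | cca
  | aaccab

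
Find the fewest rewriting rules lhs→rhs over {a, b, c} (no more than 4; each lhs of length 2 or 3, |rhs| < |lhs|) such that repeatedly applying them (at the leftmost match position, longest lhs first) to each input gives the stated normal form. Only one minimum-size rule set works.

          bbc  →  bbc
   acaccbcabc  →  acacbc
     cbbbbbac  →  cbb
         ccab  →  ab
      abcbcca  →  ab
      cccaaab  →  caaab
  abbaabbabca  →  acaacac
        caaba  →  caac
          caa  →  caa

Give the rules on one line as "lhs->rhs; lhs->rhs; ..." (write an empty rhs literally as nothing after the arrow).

ba->c; bba->ca; bca->c; cc->

  | bbc
  | acaccbcabc => acabcabc => acacbc
  | cbbbbbac => cbbbcac => cbbcc => cbb
  | ccab => ab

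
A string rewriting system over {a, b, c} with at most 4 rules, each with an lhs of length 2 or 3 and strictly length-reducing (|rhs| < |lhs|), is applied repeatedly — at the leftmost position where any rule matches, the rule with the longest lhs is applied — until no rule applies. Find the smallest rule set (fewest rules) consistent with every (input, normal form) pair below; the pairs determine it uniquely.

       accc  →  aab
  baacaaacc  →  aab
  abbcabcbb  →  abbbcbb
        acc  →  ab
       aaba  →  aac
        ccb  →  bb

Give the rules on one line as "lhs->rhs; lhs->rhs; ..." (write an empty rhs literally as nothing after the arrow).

ba->c; ca->; cc->b; ccc->ab

  | accc => aab
  | baacaaacc => cacaaacc => caaacc => aacc => aab
  | abbcabcbb => abbbcbb
  | acc => ab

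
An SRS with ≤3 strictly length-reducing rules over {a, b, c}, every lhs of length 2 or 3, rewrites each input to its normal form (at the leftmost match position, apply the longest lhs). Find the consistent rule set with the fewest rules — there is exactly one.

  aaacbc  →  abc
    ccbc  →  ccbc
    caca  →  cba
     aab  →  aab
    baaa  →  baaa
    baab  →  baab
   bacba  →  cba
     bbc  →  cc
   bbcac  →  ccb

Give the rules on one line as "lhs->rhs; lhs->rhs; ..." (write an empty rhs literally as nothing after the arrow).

ac->b; bb->c

  | aaacbc => aabbc => aacc => abc
  | ccbc
  | caca => cba
  | aab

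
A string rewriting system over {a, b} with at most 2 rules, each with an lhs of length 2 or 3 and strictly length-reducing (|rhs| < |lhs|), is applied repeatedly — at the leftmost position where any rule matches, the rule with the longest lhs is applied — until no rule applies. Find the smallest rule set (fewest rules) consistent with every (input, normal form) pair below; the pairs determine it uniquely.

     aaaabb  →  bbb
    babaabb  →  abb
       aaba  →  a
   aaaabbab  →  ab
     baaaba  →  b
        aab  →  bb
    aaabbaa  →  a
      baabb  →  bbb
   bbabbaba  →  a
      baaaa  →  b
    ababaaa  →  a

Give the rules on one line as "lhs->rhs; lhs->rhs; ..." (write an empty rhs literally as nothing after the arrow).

aa->b; ba->a

  | aaaabb => baabb => aabb => bbb
  | babaabb => abaabb => aaabb => babb => abb
  | aaba => bba => ba => a
  | aaaabbab => baabbab => aabbab => bbbab => bbab => bab => ab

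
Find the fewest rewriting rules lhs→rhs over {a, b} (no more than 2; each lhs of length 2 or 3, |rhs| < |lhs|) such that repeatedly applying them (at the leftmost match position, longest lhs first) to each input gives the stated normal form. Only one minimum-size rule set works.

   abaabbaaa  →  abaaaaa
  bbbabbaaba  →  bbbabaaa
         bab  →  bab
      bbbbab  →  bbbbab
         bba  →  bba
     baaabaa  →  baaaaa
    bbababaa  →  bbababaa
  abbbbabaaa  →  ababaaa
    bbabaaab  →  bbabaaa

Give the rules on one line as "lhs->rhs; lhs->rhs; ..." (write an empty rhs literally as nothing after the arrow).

aab->aa; abb->ab

  | abaabbaaa => abaabaaa => abaaaaa
  | bbbabbaaba => bbbabaaba => bbbabaaa
  | bab
  | bbbbab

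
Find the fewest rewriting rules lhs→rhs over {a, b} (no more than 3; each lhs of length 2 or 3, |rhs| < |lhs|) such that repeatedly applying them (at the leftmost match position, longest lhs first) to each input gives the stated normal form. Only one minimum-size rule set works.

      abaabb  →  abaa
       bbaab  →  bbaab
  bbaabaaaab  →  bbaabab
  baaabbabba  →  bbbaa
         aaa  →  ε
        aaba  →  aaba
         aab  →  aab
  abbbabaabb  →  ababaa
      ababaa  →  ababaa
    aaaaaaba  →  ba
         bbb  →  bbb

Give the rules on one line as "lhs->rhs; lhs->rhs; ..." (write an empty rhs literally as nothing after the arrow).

  | abaabb => abaa
  | bbaab
  | bbaabaaaab => bbaabab
  | baaabbabba => bbbabba => bbbaa

aaa->; abb->a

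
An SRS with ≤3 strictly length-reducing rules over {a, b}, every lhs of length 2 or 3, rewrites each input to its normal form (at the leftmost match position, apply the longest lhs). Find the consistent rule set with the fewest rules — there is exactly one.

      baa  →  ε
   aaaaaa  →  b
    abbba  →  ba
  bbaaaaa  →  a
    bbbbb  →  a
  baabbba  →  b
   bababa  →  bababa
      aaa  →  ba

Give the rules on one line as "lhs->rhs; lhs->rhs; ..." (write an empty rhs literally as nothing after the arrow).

aa->b; bb->; bbb->a

  | baa => bb => ε
  | aaaaaa => baaaa => bbaa => aa => b
  | abbba => aaa => ba
  | bbaaaaa => aaaaa => baaa => bba => a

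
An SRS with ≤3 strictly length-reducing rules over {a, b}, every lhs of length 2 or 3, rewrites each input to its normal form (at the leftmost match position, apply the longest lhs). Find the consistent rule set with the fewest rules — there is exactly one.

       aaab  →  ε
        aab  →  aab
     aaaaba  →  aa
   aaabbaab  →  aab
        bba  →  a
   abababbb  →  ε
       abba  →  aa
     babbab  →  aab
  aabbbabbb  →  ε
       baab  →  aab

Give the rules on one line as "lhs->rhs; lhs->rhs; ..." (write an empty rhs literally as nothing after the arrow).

aaa->b; ba->a; bb->

  | aaab => bb => ε
  | aab
  | aaaaba => baba => aba => aa
  | aaabbaab => bbbaab => baab => aab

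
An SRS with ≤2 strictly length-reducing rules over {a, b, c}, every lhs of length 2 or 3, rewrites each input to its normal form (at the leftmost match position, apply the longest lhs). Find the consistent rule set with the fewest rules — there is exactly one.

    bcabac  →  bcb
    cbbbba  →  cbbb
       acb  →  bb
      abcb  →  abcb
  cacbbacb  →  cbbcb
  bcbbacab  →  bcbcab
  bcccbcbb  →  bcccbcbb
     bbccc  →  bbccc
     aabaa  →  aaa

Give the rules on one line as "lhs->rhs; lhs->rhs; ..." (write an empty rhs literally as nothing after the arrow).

  | bcabac => bcac => bcb
  | cbbbba => cbbb
  | acb => bb
  | abcb

ac->b; ba->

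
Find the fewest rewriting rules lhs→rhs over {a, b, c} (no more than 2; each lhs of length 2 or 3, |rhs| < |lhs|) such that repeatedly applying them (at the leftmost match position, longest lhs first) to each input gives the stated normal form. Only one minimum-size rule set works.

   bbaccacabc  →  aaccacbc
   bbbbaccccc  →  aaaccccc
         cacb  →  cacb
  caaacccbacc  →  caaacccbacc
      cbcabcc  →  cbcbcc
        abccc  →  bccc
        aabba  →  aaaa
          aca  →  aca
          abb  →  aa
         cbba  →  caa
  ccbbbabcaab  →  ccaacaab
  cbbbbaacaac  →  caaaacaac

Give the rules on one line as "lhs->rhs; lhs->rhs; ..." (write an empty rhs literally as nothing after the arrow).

  | bbaccacabc => aaccacabc => aaccacbc
  | bbbbaccccc => abbaccccc => aaaccccc
  | cacb
  | caaacccbacc

abc->bc; bb->a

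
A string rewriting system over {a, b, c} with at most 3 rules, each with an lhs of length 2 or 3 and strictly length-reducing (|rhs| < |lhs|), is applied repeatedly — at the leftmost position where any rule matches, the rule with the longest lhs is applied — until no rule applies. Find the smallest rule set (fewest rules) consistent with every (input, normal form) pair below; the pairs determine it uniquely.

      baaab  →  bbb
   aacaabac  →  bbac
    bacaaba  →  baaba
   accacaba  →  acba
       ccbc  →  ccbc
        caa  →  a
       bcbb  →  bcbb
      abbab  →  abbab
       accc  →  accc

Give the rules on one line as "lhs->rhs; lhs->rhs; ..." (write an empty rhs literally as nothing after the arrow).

  | baaab => bbb
  | aacaabac => aaabac => bbac
  | bacaaba => baaba
  | accacaba => accaba => acba

aaa->b; ca->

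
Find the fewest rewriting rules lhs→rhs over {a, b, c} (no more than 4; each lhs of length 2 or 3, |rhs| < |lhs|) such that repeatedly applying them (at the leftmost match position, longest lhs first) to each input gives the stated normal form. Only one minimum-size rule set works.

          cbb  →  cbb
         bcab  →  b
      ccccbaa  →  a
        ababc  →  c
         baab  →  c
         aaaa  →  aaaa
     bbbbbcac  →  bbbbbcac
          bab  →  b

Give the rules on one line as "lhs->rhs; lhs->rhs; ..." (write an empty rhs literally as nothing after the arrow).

  | cbb
  | bcab => bcc => b
  | ccccbaa => ccbaa => baa => a
  | ababc => cabc => ccc => c

ab->c; ba->; cc->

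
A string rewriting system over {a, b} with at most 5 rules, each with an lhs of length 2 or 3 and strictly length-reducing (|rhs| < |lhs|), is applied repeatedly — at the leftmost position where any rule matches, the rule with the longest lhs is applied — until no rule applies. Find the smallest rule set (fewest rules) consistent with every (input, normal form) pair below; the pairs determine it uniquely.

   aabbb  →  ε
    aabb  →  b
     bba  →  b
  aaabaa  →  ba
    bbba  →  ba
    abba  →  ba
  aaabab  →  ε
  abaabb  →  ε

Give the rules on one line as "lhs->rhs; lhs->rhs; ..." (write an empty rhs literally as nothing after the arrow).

  | aabbb => bbbb => bb => ε
  | aabb => bbb => b
  | bba => aa => b
  | aaabaa => babaa => bbaa => aaa => ba

aa->b; aba->ba; bb->; bba->aa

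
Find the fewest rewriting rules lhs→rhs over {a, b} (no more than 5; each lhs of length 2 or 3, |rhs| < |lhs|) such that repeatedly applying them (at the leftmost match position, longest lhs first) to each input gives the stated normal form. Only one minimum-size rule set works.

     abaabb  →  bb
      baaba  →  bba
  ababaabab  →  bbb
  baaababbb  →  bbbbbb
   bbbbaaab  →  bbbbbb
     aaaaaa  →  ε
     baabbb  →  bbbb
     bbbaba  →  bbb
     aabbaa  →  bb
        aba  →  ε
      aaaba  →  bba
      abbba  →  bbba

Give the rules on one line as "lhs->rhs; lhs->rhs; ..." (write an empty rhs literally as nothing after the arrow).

aa->; aaa->ab; ab->b; aba->

  | abaabb => abb => bb
  | baaba => bba
  | ababaabab => baabab => bbab => bbb
  | baaababbb => babbabbb => bbbabbb => bbbbbb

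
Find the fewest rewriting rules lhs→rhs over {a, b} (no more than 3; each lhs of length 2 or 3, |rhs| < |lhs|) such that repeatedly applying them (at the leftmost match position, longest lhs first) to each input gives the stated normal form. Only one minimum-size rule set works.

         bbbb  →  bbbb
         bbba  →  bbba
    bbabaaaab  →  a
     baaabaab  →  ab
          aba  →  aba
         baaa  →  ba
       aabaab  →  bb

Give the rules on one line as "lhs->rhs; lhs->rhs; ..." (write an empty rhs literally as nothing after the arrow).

  | bbbb
  | bbba
  | bbabaaaab => baaaaab => baaab => bab => a
  | baaabaab => babaab => aaab => ab

aa->; bab->a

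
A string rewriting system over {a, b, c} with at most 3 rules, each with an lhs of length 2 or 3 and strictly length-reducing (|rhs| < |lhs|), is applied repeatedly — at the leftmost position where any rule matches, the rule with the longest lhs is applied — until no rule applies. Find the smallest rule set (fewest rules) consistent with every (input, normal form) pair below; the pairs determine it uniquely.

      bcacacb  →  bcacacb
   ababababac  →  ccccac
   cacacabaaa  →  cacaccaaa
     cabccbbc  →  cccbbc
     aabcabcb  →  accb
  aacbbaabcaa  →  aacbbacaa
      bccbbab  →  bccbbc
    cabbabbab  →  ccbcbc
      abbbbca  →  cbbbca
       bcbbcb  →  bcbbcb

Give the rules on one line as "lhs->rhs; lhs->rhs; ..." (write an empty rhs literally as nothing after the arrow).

  | bcacacb
  | ababababac => cabababac => ccababac => cccabac => ccccac
  | cacacabaaa => cacaccaaa
  | cabccbbc => cccbbc

ab->c; abc->c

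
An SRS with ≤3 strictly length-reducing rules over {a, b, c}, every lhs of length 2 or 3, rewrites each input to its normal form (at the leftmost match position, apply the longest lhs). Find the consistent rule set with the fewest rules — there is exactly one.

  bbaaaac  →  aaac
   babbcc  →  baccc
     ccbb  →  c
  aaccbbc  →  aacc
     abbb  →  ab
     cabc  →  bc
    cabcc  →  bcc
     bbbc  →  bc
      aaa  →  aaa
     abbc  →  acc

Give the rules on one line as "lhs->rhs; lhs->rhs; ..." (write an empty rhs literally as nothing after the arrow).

  | bbaaaac => caaaac => aaac
  | babbcc => baccc
  | ccbb => cbb => bb => c
  | aaccbbc => aacbbc => aabbc => aacc

bb->c; ca->; cb->b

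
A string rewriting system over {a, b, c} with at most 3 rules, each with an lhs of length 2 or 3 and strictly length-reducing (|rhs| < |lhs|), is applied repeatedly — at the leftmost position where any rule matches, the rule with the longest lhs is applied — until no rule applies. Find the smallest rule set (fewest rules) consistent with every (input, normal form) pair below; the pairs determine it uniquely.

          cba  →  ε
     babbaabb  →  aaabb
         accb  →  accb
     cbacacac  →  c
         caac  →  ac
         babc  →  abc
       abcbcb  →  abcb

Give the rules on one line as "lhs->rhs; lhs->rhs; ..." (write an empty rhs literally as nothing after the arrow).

ba->a; ca->; cbc->c

  | cba => ca => ε
  | babbaabb => abbaabb => abaabb => aaabb
  | accb
  | cbacacac => cacacac => cacac => cac => c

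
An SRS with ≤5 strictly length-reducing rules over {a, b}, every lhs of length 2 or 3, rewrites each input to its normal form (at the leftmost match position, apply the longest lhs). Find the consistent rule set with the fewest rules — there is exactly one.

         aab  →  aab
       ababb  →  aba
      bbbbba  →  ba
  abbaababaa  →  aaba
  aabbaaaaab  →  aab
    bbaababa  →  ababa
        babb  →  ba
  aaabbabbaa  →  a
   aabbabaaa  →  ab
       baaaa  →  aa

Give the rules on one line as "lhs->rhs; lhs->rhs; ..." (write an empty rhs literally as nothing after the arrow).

aaa->ab; baa->; bb->; bba->

  | aab
  | ababb => aba
  | bbbbba => bbba => ba
  | abbaababaa => aababaa => aaba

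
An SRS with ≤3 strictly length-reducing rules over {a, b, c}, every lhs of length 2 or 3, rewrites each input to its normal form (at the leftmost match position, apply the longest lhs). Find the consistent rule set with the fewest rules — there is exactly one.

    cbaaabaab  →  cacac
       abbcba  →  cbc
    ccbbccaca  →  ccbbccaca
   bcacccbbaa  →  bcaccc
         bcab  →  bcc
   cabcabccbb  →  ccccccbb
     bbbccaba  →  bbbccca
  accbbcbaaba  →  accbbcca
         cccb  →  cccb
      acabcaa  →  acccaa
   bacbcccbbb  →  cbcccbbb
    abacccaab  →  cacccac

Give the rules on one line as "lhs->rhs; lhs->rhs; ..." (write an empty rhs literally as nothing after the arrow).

ab->c; ba->

  | cbaaabaab => caabaab => cacaab => cacac
  | abbcba => cbcba => cbc
  | ccbbccaca
  | bcacccbbaa => bcacccba => bcaccc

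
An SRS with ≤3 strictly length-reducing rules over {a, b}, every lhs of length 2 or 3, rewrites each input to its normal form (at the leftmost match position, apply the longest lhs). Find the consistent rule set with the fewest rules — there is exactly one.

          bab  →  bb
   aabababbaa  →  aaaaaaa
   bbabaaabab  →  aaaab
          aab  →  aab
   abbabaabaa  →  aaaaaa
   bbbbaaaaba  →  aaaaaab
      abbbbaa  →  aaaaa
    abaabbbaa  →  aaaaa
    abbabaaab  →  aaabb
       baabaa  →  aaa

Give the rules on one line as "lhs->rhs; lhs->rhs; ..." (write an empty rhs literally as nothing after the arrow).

ba->b; bba->aa

  | bab => bb
  | aabababbaa => aabbabbaa => aaaabbaa => aaaaaaa
  | bbabaaabab => aabaaabab => aabaabab => aababab => aabbab => aaaab
  | aab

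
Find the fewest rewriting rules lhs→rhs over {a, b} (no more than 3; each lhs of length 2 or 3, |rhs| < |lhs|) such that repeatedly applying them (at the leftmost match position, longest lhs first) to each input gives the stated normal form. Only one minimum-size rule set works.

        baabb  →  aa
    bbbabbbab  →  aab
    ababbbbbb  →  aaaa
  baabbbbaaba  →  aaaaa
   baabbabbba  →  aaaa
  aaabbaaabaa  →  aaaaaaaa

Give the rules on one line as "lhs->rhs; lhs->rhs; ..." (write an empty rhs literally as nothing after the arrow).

  | baabb => abb => aa
  | bbbabbbab => ababbbab => abbbab => aabab => aab
  | ababbbbbb => abbbbbb => aabbbb => aaabb => aaaa
  | baabbbbaaba => abbbbaaba => aabbaaba => aaaaaba => aaaaa

ba->; bb->a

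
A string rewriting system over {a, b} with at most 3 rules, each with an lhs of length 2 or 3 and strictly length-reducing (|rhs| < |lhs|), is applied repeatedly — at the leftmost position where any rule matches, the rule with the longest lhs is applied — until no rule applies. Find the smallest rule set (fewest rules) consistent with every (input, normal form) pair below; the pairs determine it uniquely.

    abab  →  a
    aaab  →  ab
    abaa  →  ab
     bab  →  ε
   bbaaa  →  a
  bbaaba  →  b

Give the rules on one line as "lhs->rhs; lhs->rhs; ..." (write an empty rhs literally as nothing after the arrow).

  | abab => abb => a
  | aaab => ab
  | abaa => aba => ab
  | bab => bb => ε

aa->; ba->b; bb->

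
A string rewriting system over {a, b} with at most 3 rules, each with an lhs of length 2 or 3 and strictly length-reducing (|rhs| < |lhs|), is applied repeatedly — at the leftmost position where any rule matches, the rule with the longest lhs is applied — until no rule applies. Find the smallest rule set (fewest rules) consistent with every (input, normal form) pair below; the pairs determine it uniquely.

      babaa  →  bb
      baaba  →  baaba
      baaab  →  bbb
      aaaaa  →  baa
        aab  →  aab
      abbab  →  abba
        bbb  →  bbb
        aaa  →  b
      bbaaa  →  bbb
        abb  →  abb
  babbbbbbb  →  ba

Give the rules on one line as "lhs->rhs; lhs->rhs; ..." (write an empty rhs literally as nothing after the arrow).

aaa->b; bab->ba

  | babaa => baaa => bb
  | baaba
  | baaab => bbb
  | aaaaa => baa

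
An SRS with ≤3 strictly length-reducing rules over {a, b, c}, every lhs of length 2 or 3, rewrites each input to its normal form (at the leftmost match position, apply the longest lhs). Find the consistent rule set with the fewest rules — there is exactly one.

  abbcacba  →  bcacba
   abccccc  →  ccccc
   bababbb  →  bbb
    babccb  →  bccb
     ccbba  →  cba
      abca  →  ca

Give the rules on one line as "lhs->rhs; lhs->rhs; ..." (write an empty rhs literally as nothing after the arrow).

ab->; cbb->b

  | abbcacba => bcacba
  | abccccc => ccccc
  | bababbb => babbb => bbb
  | babccb => bccb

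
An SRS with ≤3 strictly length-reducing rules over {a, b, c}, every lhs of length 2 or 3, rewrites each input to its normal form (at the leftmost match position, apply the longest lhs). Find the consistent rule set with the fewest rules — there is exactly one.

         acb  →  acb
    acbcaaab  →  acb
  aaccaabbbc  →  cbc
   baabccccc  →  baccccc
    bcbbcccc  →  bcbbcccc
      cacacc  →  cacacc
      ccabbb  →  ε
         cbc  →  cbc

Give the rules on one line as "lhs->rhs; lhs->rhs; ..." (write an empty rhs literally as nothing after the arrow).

aaa->cb; ab->; ccb->a

  | acb
  | acbcaaab => acbccbb => acbab => acb
  | aaccaabbbc => aaccabbc => aaccbc => aaac => cbc
  | baabccccc => baccccc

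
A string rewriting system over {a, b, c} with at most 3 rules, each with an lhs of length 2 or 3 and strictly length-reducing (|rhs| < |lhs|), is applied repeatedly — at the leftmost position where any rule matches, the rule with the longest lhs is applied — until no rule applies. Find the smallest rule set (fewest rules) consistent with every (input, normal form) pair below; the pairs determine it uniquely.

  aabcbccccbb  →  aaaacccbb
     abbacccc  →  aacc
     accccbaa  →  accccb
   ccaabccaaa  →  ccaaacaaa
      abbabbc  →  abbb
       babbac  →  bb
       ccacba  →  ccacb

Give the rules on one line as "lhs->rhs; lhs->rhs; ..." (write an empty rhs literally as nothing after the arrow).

ba->b; bc->a

  | aabcbccccbb => aaabccccbb => aaaacccbb
  | abbacccc => abbcccc => abaccc => abccc => aacc
  | accccbaa => accccba => accccb
  | ccaabccaaa => ccaaacaaa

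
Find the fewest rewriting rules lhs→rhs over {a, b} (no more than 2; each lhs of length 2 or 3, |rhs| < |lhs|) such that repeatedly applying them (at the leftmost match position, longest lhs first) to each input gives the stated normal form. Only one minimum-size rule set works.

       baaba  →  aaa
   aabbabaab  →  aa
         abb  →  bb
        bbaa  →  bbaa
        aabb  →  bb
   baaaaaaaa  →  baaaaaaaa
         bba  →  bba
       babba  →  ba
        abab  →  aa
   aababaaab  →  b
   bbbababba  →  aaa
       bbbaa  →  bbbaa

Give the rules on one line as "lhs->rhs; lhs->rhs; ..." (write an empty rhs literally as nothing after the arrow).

ab->b; bab->aa

  | baaba => baba => aaa
  | aabbabaab => abbabaab => bbabaab => baaaab => baaab => baab => bab => aa
  | abb => bb
  | bbaa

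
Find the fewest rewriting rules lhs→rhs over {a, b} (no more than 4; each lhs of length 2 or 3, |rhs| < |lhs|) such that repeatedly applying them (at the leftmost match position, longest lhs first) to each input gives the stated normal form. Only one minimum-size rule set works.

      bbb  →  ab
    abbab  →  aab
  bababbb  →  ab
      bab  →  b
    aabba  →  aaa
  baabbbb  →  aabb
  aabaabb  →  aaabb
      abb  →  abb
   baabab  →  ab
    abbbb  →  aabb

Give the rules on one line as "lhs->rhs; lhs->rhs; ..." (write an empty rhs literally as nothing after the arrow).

ba->; bba->a; bbb->ab

  | bbb => ab
  | abbab => aab
  | bababbb => babbb => bbb => ab
  | bab => b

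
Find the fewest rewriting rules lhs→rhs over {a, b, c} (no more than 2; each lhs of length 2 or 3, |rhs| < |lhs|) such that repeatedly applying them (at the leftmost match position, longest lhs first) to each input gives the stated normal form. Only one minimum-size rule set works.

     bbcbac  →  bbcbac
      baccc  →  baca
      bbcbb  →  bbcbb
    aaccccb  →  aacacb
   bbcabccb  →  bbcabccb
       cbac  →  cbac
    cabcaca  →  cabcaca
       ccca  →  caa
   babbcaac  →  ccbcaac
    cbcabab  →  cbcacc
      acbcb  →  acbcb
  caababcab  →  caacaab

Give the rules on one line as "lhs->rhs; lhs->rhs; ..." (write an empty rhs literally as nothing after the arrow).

  | bbcbac
  | baccc => baca
  | bbcbb
  | aaccccb => aacacb

bab->cc; ccc->ca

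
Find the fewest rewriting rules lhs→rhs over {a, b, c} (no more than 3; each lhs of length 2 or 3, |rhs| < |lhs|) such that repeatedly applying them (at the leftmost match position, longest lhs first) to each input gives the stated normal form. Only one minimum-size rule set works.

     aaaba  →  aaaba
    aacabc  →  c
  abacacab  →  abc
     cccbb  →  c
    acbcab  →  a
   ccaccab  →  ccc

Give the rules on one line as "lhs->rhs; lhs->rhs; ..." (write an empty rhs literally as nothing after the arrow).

ac->c; ca->c; cb->a

  | aaaba
  | aacabc => acabc => cabc => cbc => ac => c
  | abacacab => abcacab => abccab => abccb => abca => abc
  | cccbb => ccab => ccb => ca => c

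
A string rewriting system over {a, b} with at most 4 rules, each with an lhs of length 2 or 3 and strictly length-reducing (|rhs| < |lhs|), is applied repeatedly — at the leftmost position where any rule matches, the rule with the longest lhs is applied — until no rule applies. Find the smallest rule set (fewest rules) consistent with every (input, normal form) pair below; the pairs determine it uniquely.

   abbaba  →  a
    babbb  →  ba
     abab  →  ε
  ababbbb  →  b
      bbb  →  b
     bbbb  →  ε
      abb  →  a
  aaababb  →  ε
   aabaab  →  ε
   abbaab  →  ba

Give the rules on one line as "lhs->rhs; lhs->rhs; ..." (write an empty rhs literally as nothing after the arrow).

  | abbaba => ababa => aaba => bba => a
  | babbb => babb => bab => ba
  | abab => aab => bb => ε
  | ababbbb => aabbbb => bbbbb => bbb => b

aa->b; ab->a; bb->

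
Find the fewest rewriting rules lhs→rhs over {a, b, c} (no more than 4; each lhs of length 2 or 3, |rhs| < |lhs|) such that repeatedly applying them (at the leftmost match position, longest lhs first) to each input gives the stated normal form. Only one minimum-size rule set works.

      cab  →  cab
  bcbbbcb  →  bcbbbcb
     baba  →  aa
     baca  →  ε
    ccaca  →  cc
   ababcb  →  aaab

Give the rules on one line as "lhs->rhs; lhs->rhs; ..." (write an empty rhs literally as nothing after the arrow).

abc->aa; aca->; ba->a

  | cab
  | bcbbbcb
  | baba => aba => aa
  | baca => aca => ε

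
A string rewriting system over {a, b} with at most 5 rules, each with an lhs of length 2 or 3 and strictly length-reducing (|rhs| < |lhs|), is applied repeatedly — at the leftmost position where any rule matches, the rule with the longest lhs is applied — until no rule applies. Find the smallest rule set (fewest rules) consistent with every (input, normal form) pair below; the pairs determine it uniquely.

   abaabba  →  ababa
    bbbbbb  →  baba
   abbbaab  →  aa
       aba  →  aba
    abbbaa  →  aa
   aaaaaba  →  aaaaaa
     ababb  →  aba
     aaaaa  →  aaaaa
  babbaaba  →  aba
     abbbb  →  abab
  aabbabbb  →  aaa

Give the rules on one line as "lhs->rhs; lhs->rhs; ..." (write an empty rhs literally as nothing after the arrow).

aab->aa; baa->bb; bb->; bbb->ba

  | abaabba => abbbba => ababa
  | bbbbbb => babbb => baba
  | abbbaab => abaaab => abbab => aab => aa
  | aba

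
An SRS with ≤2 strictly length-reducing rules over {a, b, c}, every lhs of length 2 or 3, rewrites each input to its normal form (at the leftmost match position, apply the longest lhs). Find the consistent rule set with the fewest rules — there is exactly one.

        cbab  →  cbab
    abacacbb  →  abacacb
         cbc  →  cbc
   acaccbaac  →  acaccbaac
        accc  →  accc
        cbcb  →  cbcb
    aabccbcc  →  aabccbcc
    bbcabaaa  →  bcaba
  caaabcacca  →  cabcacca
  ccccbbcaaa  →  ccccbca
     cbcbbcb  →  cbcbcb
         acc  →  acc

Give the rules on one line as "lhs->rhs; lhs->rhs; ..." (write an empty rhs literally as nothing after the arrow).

  | cbab
  | abacacbb => abacacb
  | cbc
  | acaccbaac

aaa->a; bb->b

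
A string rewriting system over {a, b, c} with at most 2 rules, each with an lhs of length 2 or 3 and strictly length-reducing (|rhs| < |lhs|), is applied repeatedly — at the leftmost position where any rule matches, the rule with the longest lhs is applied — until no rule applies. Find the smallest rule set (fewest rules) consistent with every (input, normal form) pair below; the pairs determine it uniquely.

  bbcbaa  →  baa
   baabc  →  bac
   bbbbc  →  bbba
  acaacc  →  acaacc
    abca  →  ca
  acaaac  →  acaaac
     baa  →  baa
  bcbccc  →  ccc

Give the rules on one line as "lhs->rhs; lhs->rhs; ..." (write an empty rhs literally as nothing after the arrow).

  | bbcbaa => babaa => baa
  | baabc => bac
  | bbbbc => bbba
  | acaacc

ab->; bc->a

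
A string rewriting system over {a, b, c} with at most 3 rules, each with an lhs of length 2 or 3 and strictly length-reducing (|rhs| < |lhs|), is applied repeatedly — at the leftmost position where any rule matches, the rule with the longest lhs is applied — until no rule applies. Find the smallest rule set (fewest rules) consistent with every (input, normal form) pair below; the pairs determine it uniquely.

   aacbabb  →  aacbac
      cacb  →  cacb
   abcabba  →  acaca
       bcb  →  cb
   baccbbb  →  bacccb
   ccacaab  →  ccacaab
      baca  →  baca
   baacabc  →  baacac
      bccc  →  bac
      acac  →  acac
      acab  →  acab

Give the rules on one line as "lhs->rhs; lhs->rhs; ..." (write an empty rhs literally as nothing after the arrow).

  | aacbabb => aacbac
  | cacb
  | abcabba => acabba => acaca
  | bcb => cb

bb->c; bc->c; bcc->ba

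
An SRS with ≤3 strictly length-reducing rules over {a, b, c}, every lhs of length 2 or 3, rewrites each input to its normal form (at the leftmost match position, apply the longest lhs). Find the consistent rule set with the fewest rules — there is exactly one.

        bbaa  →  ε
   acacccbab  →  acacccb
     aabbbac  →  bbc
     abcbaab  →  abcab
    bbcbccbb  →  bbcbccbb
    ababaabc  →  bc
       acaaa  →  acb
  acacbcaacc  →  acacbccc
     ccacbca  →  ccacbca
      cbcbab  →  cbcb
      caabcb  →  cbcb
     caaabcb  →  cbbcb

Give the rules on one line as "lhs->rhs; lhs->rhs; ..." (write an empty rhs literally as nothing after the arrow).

aa->; aaa->b; ba->

  | bbaa => ba => ε
  | acacccbab => acacccb
  | aabbbac => bbbac => bbc
  | abcbaab => abcab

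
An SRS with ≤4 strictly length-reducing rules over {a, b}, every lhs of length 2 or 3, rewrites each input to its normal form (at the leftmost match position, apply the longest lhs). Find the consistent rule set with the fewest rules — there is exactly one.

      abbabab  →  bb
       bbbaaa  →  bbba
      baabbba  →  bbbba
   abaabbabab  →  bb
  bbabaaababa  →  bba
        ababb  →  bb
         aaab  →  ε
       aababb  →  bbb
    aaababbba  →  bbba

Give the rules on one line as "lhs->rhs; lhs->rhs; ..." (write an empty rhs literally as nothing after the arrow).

aa->; ab->; abb->bb

  | abbabab => bbabab => bbab => bb
  | bbbaaa => bbba
  | baabbba => bbbba
  | abaabbabab => aabbabab => bbabab => bbab => bb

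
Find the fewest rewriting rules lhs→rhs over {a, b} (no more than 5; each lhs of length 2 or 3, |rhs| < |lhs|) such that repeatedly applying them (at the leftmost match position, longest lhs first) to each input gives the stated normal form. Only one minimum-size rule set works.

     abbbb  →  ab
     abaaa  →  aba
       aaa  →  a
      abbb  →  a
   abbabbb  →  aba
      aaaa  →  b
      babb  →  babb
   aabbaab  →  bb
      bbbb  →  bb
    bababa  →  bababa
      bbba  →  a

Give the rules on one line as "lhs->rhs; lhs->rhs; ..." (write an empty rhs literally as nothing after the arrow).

aa->b; aaa->a; bba->ba; bbb->aa

  | abbbb => aaab => ab
  | abaaa => aba
  | aaa => a
  | abbb => aaa => a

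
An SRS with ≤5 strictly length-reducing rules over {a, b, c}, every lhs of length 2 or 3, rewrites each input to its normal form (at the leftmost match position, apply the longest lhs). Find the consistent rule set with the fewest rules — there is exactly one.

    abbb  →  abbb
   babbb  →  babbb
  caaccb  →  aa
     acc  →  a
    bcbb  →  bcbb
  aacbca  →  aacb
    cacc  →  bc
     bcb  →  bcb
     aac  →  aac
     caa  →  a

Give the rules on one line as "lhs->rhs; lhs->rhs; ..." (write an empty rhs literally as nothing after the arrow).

ca->; cac->b; cc->; ccb->a

  | abbb
  | babbb
  | caaccb => accb => aa
  | acc => a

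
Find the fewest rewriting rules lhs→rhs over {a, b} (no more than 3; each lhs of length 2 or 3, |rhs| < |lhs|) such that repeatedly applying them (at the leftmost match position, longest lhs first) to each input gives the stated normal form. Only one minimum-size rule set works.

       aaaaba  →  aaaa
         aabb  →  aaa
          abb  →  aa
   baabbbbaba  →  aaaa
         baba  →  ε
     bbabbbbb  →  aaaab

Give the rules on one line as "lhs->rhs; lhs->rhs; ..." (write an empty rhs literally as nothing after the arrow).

  | aaaaba => aaaa
  | aabb => aaa
  | abb => aa
  | baabbbbaba => abbbbaba => aabbaba => aaaaba => aaaa

ba->; bb->a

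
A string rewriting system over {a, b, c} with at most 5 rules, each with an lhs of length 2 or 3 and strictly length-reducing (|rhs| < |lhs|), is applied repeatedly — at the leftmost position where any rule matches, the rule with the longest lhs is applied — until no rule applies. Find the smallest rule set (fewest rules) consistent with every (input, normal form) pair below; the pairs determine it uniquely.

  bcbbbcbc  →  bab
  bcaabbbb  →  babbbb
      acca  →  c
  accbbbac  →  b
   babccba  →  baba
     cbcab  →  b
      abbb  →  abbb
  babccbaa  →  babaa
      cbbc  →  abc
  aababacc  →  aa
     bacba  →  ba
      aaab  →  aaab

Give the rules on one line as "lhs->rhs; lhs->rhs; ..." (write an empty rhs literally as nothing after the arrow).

  | bcbbbcbc => babbcbc => babbac => bab
  | bcaabbbb => babbbb
  | acca => cca => c
  | accbbbac => ccbbbac => cabbac => bbac => b

ac->c; bac->; ca->; cb->a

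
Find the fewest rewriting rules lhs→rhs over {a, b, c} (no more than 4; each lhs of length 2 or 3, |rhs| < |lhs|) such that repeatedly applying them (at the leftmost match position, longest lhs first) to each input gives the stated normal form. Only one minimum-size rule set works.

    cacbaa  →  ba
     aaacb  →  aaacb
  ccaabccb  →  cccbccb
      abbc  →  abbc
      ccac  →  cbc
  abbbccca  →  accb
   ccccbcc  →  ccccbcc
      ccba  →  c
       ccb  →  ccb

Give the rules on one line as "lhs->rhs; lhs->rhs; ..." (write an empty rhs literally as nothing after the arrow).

  | cacbaa => bcbaa => ba
  | aaacb
  | ccaabccb => cccbccb
  | abbc

bbb->; ca->b; caa->cc; cba->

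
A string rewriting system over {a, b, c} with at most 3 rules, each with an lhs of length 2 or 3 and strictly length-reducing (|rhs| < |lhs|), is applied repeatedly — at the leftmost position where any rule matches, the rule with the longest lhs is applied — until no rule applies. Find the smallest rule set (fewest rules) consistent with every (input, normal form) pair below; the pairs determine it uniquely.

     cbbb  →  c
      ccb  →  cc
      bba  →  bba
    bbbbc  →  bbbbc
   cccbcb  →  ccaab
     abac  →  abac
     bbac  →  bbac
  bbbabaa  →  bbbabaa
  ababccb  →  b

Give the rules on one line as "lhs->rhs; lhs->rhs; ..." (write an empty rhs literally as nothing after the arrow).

abc->; cb->c; cbc->aa

  | cbbb => cbb => cb => c
  | ccb => cc
  | bba
  | bbbbc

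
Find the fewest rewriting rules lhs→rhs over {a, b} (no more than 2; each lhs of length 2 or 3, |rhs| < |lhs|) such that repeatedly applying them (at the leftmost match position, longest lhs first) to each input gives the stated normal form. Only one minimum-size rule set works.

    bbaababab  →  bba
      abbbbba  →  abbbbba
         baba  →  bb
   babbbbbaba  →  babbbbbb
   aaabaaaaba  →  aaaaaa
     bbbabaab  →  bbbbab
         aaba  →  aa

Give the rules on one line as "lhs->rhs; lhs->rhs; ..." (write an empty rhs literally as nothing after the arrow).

aab->a; aba->b

  | bbaababab => bbaabab => bbaab => bba
  | abbbbba
  | baba => bb
  | babbbbbaba => babbbbbb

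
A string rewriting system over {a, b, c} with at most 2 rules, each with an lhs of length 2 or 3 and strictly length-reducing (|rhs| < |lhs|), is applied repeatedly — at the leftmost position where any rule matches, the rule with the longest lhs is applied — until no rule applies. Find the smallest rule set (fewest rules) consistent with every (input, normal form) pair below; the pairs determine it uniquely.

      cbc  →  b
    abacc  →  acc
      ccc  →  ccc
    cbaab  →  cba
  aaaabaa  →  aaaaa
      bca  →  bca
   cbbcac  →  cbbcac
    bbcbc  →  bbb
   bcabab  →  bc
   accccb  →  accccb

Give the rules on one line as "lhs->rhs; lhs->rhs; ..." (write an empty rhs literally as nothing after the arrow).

ab->; cbc->b

  | cbc => b
  | abacc => acc
  | ccc
  | cbaab => cba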